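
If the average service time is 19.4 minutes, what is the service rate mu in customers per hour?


mu = 60 / avg_service_time = 60 / 19.4 = 3.09 per hour

3.09 per hour


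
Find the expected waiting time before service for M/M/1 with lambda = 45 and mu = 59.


rho = 45/59; Wq = rho/(mu - lambda) = 0.0545 hours

0.0545 hours


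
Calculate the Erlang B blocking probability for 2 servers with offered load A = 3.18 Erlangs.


B(N,A) = (A^N/N!) / sum(A^k/k!, k=0..N) with N=2, A=3.18 = 0.5474

0.5474


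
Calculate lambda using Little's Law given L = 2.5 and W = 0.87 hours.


lambda = L / W = 2.5 / 0.87 = 2.87 per hour

2.87 per hour


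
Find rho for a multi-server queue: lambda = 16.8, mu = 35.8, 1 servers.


rho = lambda / (c * mu) = 16.8 / (1 * 35.8) = 0.4693

0.4693


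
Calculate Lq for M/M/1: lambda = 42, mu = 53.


rho = 42/53; Lq = rho^2/(1-rho) = 3.03

3.03


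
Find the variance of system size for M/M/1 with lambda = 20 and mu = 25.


rho = 20/25; Var(N) = rho/(1-rho)^2 = 20.0

20.0


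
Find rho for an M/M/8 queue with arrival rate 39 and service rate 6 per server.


rho = lambda/(c*mu) = 39/(8*6) = 0.8125

0.8125


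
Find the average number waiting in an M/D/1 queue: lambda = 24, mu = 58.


M/D/1: Lq = rho^2 / (2*(1-rho)) where rho = 24/58; Lq = 0.15

0.15


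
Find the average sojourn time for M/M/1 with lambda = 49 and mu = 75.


W = 1/(mu - lambda) = 1/(75 - 49) = 0.0385 hours

0.0385 hours


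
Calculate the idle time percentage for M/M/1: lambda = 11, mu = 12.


Idle fraction = (1 - rho) * 100 = (1 - 11/12) * 100 = 8.3%

8.3%


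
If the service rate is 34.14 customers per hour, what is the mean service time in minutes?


Mean service time = 60/mu = 60/34.14 = 1.76 minutes

1.76 minutes


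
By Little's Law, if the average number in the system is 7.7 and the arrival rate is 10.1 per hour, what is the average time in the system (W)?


W = L / lambda = 7.7 / 10.1 = 0.7624 hours

0.7624 hours


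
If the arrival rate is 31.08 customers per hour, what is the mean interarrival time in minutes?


Mean interarrival time = 60/lambda = 60/31.08 = 1.93 minutes

1.93 minutes


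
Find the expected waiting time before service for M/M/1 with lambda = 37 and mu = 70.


rho = 37/70; Wq = rho/(mu - lambda) = 0.016 hours

0.016 hours


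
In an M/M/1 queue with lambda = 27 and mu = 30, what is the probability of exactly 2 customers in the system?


rho = 27/30; P(n) = (1-rho)*rho^n = (1-27/30)*(27/30)^2 = 0.081

0.081


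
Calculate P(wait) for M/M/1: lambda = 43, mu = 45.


P(wait) = rho = lambda/mu = 43/45 = 0.9556

0.9556


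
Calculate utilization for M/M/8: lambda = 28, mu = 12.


rho = lambda/(c*mu) = 28/(8*12) = 0.2917

0.2917


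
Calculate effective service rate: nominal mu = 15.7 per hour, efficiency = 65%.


Effective rate = mu * efficiency = 15.7 * 0.65 = 10.21 per hour

10.21 per hour


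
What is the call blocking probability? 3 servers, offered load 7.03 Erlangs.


B(N,A) = (A^N/N!) / sum(A^k/k!, k=0..N) with N=3, A=7.03 = 0.6388

0.6388


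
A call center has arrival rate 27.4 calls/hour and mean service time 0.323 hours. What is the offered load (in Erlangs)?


Offered load a = lambda * E[S] = 27.4 * 0.323 = 8.85 Erlangs

8.85 Erlangs


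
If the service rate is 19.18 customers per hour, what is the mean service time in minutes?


Mean service time = 60/mu = 60/19.18 = 3.13 minutes

3.13 minutes


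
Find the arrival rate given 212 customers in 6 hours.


lambda = total arrivals / time = 212 / 6 = 35.33 per hour

35.33 per hour


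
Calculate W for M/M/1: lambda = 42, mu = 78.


W = 1/(mu - lambda) = 1/(78 - 42) = 0.0278 hours

0.0278 hours


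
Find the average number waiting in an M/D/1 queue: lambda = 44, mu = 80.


M/D/1: Lq = rho^2 / (2*(1-rho)) where rho = 44/80; Lq = 0.34

0.34


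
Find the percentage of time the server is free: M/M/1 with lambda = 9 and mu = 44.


Idle fraction = (1 - rho) * 100 = (1 - 9/44) * 100 = 79.5%

79.5%


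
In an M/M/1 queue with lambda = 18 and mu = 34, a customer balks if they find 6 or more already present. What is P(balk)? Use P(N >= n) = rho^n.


P(N >= 6) = rho^6 = (18/34)^6 = 0.022

0.022


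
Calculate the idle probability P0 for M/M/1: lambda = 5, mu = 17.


P0 = 1 - rho = 1 - 5/17 = 0.7059

0.7059


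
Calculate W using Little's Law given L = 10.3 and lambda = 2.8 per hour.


W = L / lambda = 10.3 / 2.8 = 3.6786 hours

3.6786 hours


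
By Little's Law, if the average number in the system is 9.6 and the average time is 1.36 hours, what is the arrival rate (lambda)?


lambda = L / W = 9.6 / 1.36 = 7.06 per hour

7.06 per hour


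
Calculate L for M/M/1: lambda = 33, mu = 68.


rho = 33/68; L = rho/(1-rho) = 0.94

0.94


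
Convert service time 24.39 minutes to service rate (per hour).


mu = 60 / avg_service_time = 60 / 24.39 = 2.46 per hour

2.46 per hour


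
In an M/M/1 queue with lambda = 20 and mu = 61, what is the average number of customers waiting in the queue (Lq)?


rho = 20/61; Lq = rho^2/(1-rho) = 0.16

0.16


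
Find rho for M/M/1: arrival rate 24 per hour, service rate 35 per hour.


rho = lambda/mu = 24/35 = 0.6857

0.6857


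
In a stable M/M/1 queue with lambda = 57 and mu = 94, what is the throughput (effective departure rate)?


For a stable queue (lambda < mu), throughput = lambda = 57 per hour

57 per hour


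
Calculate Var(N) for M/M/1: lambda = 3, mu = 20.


rho = 3/20; Var(N) = rho/(1-rho)^2 = 0.21

0.21


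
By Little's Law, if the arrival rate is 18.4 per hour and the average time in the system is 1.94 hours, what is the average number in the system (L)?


L = lambda * W = 18.4 * 1.94 = 35.7

35.7


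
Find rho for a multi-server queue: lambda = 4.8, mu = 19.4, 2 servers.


rho = lambda / (c * mu) = 4.8 / (2 * 19.4) = 0.1237

0.1237


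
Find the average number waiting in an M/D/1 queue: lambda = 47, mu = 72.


M/D/1: Lq = rho^2 / (2*(1-rho)) where rho = 47/72; Lq = 0.61

0.61


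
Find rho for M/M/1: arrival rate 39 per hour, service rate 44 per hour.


rho = lambda/mu = 39/44 = 0.8864

0.8864


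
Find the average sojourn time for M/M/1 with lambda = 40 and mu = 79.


W = 1/(mu - lambda) = 1/(79 - 40) = 0.0256 hours

0.0256 hours


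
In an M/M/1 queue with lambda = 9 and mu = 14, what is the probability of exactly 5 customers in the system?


rho = 9/14; P(n) = (1-rho)*rho^n = (1-9/14)*(9/14)^5 = 0.0392

0.0392


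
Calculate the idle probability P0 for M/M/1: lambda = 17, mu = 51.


P0 = 1 - rho = 1 - 17/51 = 0.6667

0.6667


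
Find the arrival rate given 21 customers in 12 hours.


lambda = total arrivals / time = 21 / 12 = 1.75 per hour

1.75 per hour


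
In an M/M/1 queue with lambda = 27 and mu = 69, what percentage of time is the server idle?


Idle fraction = (1 - rho) * 100 = (1 - 27/69) * 100 = 60.9%

60.9%


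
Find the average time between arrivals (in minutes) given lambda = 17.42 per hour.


Mean interarrival time = 60/lambda = 60/17.42 = 3.44 minutes

3.44 minutes


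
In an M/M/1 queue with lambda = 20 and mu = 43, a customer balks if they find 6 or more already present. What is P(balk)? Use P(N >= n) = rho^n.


P(N >= 6) = rho^6 = (20/43)^6 = 0.0101

0.0101


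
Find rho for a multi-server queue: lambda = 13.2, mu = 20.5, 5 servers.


rho = lambda / (c * mu) = 13.2 / (5 * 20.5) = 0.1288

0.1288


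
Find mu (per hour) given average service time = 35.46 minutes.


mu = 60 / avg_service_time = 60 / 35.46 = 1.69 per hour

1.69 per hour


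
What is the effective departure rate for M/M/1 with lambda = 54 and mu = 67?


For a stable queue (lambda < mu), throughput = lambda = 54 per hour

54 per hour


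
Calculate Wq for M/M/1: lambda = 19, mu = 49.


rho = 19/49; Wq = rho/(mu - lambda) = 0.0129 hours

0.0129 hours


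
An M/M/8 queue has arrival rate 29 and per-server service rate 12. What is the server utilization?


rho = lambda/(c*mu) = 29/(8*12) = 0.3021

0.3021


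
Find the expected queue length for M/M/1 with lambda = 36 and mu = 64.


rho = 36/64; Lq = rho^2/(1-rho) = 0.72

0.72


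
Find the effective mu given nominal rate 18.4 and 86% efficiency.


Effective rate = mu * efficiency = 18.4 * 0.86 = 15.82 per hour

15.82 per hour


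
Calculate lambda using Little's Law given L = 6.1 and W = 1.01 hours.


lambda = L / W = 6.1 / 1.01 = 6.04 per hour

6.04 per hour


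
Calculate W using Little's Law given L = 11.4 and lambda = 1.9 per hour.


W = L / lambda = 11.4 / 1.9 = 6.0 hours

6.0 hours


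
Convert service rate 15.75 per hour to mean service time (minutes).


Mean service time = 60/mu = 60/15.75 = 3.81 minutes

3.81 minutes


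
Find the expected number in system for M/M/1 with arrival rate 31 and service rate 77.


rho = 31/77; L = rho/(1-rho) = 0.67

0.67


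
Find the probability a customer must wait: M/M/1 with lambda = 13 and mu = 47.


P(wait) = rho = lambda/mu = 13/47 = 0.2766

0.2766


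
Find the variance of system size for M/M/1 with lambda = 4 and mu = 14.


rho = 4/14; Var(N) = rho/(1-rho)^2 = 0.56

0.56


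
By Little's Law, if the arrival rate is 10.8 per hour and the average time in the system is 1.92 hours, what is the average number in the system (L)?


L = lambda * W = 10.8 * 1.92 = 20.74

20.74


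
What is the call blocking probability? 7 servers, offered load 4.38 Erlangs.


B(N,A) = (A^N/N!) / sum(A^k/k!, k=0..N) with N=7, A=4.38 = 0.0833

0.0833


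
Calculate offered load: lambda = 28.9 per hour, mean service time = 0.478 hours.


Offered load a = lambda * E[S] = 28.9 * 0.478 = 13.81 Erlangs

13.81 Erlangs


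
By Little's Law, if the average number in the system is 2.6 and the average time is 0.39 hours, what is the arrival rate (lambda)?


lambda = L / W = 2.6 / 0.39 = 6.67 per hour

6.67 per hour


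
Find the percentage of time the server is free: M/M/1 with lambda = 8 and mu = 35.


Idle fraction = (1 - rho) * 100 = (1 - 8/35) * 100 = 77.1%

77.1%


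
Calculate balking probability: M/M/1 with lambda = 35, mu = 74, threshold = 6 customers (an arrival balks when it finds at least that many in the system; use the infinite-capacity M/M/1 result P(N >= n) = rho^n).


P(N >= 6) = rho^6 = (35/74)^6 = 0.0112

0.0112


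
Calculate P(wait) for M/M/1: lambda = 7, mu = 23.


P(wait) = rho = lambda/mu = 7/23 = 0.3043

0.3043


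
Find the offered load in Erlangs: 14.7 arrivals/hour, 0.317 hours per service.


Offered load a = lambda * E[S] = 14.7 * 0.317 = 4.66 Erlangs

4.66 Erlangs


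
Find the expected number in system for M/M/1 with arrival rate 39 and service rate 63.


rho = 39/63; L = rho/(1-rho) = 1.63

1.63


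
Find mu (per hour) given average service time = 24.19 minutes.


mu = 60 / avg_service_time = 60 / 24.19 = 2.48 per hour

2.48 per hour


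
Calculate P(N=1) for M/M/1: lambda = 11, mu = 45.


rho = 11/45; P(n) = (1-rho)*rho^n = (1-11/45)*(11/45)^1 = 0.1847

0.1847


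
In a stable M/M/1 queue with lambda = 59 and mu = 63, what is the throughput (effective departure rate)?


For a stable queue (lambda < mu), throughput = lambda = 59 per hour

59 per hour


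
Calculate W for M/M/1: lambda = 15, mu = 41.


W = 1/(mu - lambda) = 1/(41 - 15) = 0.0385 hours

0.0385 hours


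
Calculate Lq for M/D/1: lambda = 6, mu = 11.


M/D/1: Lq = rho^2 / (2*(1-rho)) where rho = 6/11; Lq = 0.33

0.33


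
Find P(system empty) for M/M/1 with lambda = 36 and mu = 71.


P0 = 1 - rho = 1 - 36/71 = 0.493

0.493


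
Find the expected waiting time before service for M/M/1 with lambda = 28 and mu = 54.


rho = 28/54; Wq = rho/(mu - lambda) = 0.0199 hours

0.0199 hours


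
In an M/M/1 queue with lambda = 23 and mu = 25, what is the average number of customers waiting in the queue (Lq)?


rho = 23/25; Lq = rho^2/(1-rho) = 10.58

10.58


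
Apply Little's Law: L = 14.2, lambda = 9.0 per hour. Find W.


W = L / lambda = 14.2 / 9.0 = 1.5778 hours

1.5778 hours


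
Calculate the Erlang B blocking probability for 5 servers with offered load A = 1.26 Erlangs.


B(N,A) = (A^N/N!) / sum(A^k/k!, k=0..N) with N=5, A=1.26 = 0.0075

0.0075


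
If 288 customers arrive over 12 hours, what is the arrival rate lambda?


lambda = total arrivals / time = 288 / 12 = 24.0 per hour

24.0 per hour


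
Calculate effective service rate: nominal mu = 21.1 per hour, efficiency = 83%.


Effective rate = mu * efficiency = 21.1 * 0.83 = 17.51 per hour

17.51 per hour


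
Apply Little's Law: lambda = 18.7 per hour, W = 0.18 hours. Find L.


L = lambda * W = 18.7 * 0.18 = 3.37

3.37


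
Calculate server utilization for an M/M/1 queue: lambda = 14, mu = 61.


rho = lambda/mu = 14/61 = 0.2295

0.2295


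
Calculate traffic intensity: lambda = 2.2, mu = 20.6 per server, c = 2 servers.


rho = lambda / (c * mu) = 2.2 / (2 * 20.6) = 0.0534

0.0534


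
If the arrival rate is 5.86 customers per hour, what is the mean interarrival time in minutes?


Mean interarrival time = 60/lambda = 60/5.86 = 10.24 minutes

10.24 minutes


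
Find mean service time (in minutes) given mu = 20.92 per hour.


Mean service time = 60/mu = 60/20.92 = 2.87 minutes

2.87 minutes


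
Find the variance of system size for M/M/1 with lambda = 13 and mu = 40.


rho = 13/40; Var(N) = rho/(1-rho)^2 = 0.71

0.71


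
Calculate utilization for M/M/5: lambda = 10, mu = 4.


rho = lambda/(c*mu) = 10/(5*4) = 0.5

0.5


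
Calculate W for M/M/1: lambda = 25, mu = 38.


W = 1/(mu - lambda) = 1/(38 - 25) = 0.0769 hours

0.0769 hours


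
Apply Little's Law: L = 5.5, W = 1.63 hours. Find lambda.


lambda = L / W = 5.5 / 1.63 = 3.37 per hour

3.37 per hour


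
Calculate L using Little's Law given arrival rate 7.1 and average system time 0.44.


L = lambda * W = 7.1 * 0.44 = 3.12

3.12


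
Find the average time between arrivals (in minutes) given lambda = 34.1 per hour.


Mean interarrival time = 60/lambda = 60/34.1 = 1.76 minutes

1.76 minutes


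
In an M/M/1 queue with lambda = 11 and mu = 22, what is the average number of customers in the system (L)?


rho = 11/22; L = rho/(1-rho) = 1.0

1.0


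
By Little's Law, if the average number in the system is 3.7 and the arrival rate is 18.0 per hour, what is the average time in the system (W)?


W = L / lambda = 3.7 / 18.0 = 0.2056 hours

0.2056 hours


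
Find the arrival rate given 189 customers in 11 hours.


lambda = total arrivals / time = 189 / 11 = 17.18 per hour

17.18 per hour


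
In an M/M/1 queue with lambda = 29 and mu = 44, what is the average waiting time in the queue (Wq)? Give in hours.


rho = 29/44; Wq = rho/(mu - lambda) = 0.0439 hours

0.0439 hours


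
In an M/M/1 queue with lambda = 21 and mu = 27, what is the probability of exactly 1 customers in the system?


rho = 21/27; P(n) = (1-rho)*rho^n = (1-21/27)*(21/27)^1 = 0.1728

0.1728


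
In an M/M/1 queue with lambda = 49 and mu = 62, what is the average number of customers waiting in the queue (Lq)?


rho = 49/62; Lq = rho^2/(1-rho) = 2.98

2.98


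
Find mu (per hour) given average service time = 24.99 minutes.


mu = 60 / avg_service_time = 60 / 24.99 = 2.4 per hour

2.4 per hour


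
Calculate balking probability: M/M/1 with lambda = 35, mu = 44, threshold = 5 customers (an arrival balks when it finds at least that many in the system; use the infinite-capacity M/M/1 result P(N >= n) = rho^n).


P(N >= 5) = rho^5 = (35/44)^5 = 0.3185

0.3185


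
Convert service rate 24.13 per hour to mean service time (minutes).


Mean service time = 60/mu = 60/24.13 = 2.49 minutes

2.49 minutes


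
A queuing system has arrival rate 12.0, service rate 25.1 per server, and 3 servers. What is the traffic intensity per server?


rho = lambda / (c * mu) = 12.0 / (3 * 25.1) = 0.1594

0.1594


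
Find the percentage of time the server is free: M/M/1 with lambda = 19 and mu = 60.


Idle fraction = (1 - rho) * 100 = (1 - 19/60) * 100 = 68.3%

68.3%


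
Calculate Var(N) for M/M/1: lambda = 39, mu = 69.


rho = 39/69; Var(N) = rho/(1-rho)^2 = 2.99

2.99


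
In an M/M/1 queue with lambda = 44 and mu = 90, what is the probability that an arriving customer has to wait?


P(wait) = rho = lambda/mu = 44/90 = 0.4889

0.4889


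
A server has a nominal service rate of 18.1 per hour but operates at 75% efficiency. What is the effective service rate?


Effective rate = mu * efficiency = 18.1 * 0.75 = 13.58 per hour

13.58 per hour


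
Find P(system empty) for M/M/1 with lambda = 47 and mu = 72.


P0 = 1 - rho = 1 - 47/72 = 0.3472

0.3472


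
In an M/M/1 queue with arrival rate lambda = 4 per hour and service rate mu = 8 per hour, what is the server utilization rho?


rho = lambda/mu = 4/8 = 0.5

0.5


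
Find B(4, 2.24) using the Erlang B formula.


B(N,A) = (A^N/N!) / sum(A^k/k!, k=0..N) with N=4, A=2.24 = 0.121

0.121


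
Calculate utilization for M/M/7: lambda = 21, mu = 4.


rho = lambda/(c*mu) = 21/(7*4) = 0.75

0.75


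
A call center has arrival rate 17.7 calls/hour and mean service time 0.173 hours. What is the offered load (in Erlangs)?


Offered load a = lambda * E[S] = 17.7 * 0.173 = 3.06 Erlangs

3.06 Erlangs


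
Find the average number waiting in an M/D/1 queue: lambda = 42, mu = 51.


M/D/1: Lq = rho^2 / (2*(1-rho)) where rho = 42/51; Lq = 1.92

1.92


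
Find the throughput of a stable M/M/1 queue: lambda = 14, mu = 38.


For a stable queue (lambda < mu), throughput = lambda = 14 per hour

14 per hour


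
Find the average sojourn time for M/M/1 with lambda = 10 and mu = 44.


W = 1/(mu - lambda) = 1/(44 - 10) = 0.0294 hours

0.0294 hours


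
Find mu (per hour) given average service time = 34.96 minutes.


mu = 60 / avg_service_time = 60 / 34.96 = 1.72 per hour

1.72 per hour


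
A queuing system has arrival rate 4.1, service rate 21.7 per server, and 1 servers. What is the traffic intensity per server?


rho = lambda / (c * mu) = 4.1 / (1 * 21.7) = 0.1889

0.1889


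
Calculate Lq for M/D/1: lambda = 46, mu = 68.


M/D/1: Lq = rho^2 / (2*(1-rho)) where rho = 46/68; Lq = 0.71

0.71


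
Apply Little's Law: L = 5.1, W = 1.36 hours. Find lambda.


lambda = L / W = 5.1 / 1.36 = 3.75 per hour

3.75 per hour


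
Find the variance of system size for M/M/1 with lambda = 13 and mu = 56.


rho = 13/56; Var(N) = rho/(1-rho)^2 = 0.39

0.39


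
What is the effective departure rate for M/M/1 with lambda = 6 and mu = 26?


For a stable queue (lambda < mu), throughput = lambda = 6 per hour

6 per hour


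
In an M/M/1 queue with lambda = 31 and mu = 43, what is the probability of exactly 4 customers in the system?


rho = 31/43; P(n) = (1-rho)*rho^n = (1-31/43)*(31/43)^4 = 0.0754

0.0754


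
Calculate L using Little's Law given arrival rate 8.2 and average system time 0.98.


L = lambda * W = 8.2 * 0.98 = 8.04

8.04


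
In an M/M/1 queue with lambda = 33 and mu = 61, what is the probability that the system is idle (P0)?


P0 = 1 - rho = 1 - 33/61 = 0.459

0.459


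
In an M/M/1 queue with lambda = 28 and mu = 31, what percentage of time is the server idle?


Idle fraction = (1 - rho) * 100 = (1 - 28/31) * 100 = 9.7%

9.7%


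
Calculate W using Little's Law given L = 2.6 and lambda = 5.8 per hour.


W = L / lambda = 2.6 / 5.8 = 0.4483 hours

0.4483 hours


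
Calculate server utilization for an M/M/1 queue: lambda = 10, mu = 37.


rho = lambda/mu = 10/37 = 0.2703

0.2703


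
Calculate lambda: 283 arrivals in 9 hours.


lambda = total arrivals / time = 283 / 9 = 31.44 per hour

31.44 per hour


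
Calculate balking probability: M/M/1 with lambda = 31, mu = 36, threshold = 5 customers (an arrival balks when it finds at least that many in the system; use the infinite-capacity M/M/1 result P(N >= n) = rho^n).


P(N >= 5) = rho^5 = (31/36)^5 = 0.4735

0.4735


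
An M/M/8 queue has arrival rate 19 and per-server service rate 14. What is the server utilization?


rho = lambda/(c*mu) = 19/(8*14) = 0.1696

0.1696


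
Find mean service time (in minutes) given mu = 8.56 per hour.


Mean service time = 60/mu = 60/8.56 = 7.01 minutes

7.01 minutes


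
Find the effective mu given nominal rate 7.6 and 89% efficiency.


Effective rate = mu * efficiency = 7.6 * 0.89 = 6.76 per hour

6.76 per hour


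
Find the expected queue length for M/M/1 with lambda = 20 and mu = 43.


rho = 20/43; Lq = rho^2/(1-rho) = 0.4

0.4


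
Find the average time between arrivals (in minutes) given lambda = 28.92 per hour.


Mean interarrival time = 60/lambda = 60/28.92 = 2.07 minutes

2.07 minutes


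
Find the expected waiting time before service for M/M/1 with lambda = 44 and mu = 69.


rho = 44/69; Wq = rho/(mu - lambda) = 0.0255 hours

0.0255 hours


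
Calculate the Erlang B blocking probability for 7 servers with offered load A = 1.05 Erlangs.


B(N,A) = (A^N/N!) / sum(A^k/k!, k=0..N) with N=7, A=1.05 = 0.0001

0.0001


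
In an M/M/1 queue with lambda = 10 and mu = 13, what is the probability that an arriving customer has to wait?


P(wait) = rho = lambda/mu = 10/13 = 0.7692

0.7692


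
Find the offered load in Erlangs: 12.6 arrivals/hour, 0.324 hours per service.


Offered load a = lambda * E[S] = 12.6 * 0.324 = 4.08 Erlangs

4.08 Erlangs


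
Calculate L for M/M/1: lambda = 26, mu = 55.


rho = 26/55; L = rho/(1-rho) = 0.9

0.9


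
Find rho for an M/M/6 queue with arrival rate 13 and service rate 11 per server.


rho = lambda/(c*mu) = 13/(6*11) = 0.197

0.197


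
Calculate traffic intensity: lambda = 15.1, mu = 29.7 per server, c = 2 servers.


rho = lambda / (c * mu) = 15.1 / (2 * 29.7) = 0.2542

0.2542


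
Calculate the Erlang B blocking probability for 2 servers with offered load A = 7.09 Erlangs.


B(N,A) = (A^N/N!) / sum(A^k/k!, k=0..N) with N=2, A=7.09 = 0.7565

0.7565


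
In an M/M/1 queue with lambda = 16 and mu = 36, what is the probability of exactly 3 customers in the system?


rho = 16/36; P(n) = (1-rho)*rho^n = (1-16/36)*(16/36)^3 = 0.0488

0.0488


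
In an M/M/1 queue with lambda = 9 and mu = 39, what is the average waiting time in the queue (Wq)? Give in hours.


rho = 9/39; Wq = rho/(mu - lambda) = 0.0077 hours

0.0077 hours


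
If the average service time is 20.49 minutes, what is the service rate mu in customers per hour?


mu = 60 / avg_service_time = 60 / 20.49 = 2.93 per hour

2.93 per hour


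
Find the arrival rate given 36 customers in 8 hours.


lambda = total arrivals / time = 36 / 8 = 4.5 per hour

4.5 per hour


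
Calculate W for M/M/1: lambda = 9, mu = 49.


W = 1/(mu - lambda) = 1/(49 - 9) = 0.025 hours

0.025 hours


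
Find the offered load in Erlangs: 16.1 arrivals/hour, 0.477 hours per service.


Offered load a = lambda * E[S] = 16.1 * 0.477 = 7.68 Erlangs

7.68 Erlangs


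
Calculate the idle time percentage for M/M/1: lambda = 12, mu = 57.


Idle fraction = (1 - rho) * 100 = (1 - 12/57) * 100 = 78.9%

78.9%


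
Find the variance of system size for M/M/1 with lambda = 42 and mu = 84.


rho = 42/84; Var(N) = rho/(1-rho)^2 = 2.0

2.0


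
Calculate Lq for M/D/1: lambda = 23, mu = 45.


M/D/1: Lq = rho^2 / (2*(1-rho)) where rho = 23/45; Lq = 0.27

0.27


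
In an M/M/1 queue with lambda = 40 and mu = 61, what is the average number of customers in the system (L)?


rho = 40/61; L = rho/(1-rho) = 1.9

1.9


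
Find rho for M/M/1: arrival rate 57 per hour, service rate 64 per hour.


rho = lambda/mu = 57/64 = 0.8906

0.8906


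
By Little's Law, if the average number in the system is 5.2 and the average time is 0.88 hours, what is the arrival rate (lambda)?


lambda = L / W = 5.2 / 0.88 = 5.91 per hour

5.91 per hour


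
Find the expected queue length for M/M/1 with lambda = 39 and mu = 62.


rho = 39/62; Lq = rho^2/(1-rho) = 1.07

1.07


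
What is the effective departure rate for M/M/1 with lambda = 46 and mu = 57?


For a stable queue (lambda < mu), throughput = lambda = 46 per hour

46 per hour


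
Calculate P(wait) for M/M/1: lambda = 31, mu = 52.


P(wait) = rho = lambda/mu = 31/52 = 0.5962

0.5962


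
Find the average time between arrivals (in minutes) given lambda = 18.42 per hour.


Mean interarrival time = 60/lambda = 60/18.42 = 3.26 minutes

3.26 minutes


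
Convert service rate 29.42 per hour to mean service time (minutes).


Mean service time = 60/mu = 60/29.42 = 2.04 minutes

2.04 minutes


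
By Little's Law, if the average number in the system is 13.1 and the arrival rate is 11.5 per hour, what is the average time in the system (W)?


W = L / lambda = 13.1 / 11.5 = 1.1391 hours

1.1391 hours


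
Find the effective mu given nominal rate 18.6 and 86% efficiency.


Effective rate = mu * efficiency = 18.6 * 0.86 = 16.0 per hour

16.0 per hour


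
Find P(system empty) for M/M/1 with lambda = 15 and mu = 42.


P0 = 1 - rho = 1 - 15/42 = 0.6429

0.6429


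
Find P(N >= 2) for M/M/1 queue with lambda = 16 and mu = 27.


P(N >= 2) = rho^2 = (16/27)^2 = 0.3512

0.3512


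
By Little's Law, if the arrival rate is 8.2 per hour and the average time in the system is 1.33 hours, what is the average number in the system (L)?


L = lambda * W = 8.2 * 1.33 = 10.91

10.91


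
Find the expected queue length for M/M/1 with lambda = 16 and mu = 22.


rho = 16/22; Lq = rho^2/(1-rho) = 1.94

1.94


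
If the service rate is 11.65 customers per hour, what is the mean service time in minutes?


Mean service time = 60/mu = 60/11.65 = 5.15 minutes

5.15 minutes


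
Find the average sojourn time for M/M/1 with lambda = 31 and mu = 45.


W = 1/(mu - lambda) = 1/(45 - 31) = 0.0714 hours

0.0714 hours


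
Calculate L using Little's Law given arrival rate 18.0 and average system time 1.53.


L = lambda * W = 18.0 * 1.53 = 27.54

27.54


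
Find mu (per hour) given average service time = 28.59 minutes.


mu = 60 / avg_service_time = 60 / 28.59 = 2.1 per hour

2.1 per hour


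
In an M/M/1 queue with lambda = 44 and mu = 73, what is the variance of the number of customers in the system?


rho = 44/73; Var(N) = rho/(1-rho)^2 = 3.82

3.82


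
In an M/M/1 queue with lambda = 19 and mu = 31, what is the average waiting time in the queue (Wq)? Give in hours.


rho = 19/31; Wq = rho/(mu - lambda) = 0.0511 hours

0.0511 hours


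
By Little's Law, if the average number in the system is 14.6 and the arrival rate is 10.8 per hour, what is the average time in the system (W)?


W = L / lambda = 14.6 / 10.8 = 1.3519 hours

1.3519 hours


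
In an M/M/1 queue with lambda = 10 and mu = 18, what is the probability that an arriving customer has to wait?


P(wait) = rho = lambda/mu = 10/18 = 0.5556

0.5556


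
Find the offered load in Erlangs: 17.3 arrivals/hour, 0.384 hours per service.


Offered load a = lambda * E[S] = 17.3 * 0.384 = 6.64 Erlangs

6.64 Erlangs


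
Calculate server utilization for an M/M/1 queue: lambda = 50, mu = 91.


rho = lambda/mu = 50/91 = 0.5495

0.5495


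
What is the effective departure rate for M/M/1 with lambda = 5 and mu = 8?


For a stable queue (lambda < mu), throughput = lambda = 5 per hour

5 per hour


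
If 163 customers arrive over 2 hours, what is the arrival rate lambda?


lambda = total arrivals / time = 163 / 2 = 81.5 per hour

81.5 per hour


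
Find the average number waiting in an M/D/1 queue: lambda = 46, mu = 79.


M/D/1: Lq = rho^2 / (2*(1-rho)) where rho = 46/79; Lq = 0.41

0.41


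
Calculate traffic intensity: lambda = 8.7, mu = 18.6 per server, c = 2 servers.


rho = lambda / (c * mu) = 8.7 / (2 * 18.6) = 0.2339

0.2339


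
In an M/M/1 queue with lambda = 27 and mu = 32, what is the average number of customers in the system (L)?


rho = 27/32; L = rho/(1-rho) = 5.4

5.4


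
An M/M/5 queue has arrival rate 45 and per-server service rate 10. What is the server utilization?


rho = lambda/(c*mu) = 45/(5*10) = 0.9

0.9


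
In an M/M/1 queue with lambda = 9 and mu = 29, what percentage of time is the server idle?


Idle fraction = (1 - rho) * 100 = (1 - 9/29) * 100 = 69.0%

69.0%


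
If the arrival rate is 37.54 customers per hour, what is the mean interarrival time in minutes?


Mean interarrival time = 60/lambda = 60/37.54 = 1.6 minutes

1.6 minutes


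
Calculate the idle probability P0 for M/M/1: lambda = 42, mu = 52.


P0 = 1 - rho = 1 - 42/52 = 0.1923

0.1923


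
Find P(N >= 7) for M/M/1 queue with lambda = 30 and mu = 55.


P(N >= 7) = rho^7 = (30/55)^7 = 0.0144

0.0144


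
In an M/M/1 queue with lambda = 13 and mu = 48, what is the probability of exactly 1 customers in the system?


rho = 13/48; P(n) = (1-rho)*rho^n = (1-13/48)*(13/48)^1 = 0.1975

0.1975


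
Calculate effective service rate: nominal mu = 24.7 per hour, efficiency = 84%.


Effective rate = mu * efficiency = 24.7 * 0.84 = 20.75 per hour

20.75 per hour


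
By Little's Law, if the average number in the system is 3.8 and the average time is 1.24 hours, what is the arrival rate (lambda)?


lambda = L / W = 3.8 / 1.24 = 3.06 per hour

3.06 per hour


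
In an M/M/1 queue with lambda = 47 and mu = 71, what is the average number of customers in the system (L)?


rho = 47/71; L = rho/(1-rho) = 1.96

1.96


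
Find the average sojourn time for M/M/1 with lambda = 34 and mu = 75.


W = 1/(mu - lambda) = 1/(75 - 34) = 0.0244 hours

0.0244 hours


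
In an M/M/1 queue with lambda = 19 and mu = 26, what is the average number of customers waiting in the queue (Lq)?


rho = 19/26; Lq = rho^2/(1-rho) = 1.98

1.98


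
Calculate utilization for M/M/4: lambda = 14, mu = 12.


rho = lambda/(c*mu) = 14/(4*12) = 0.2917

0.2917


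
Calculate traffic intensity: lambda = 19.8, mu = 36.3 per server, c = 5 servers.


rho = lambda / (c * mu) = 19.8 / (5 * 36.3) = 0.1091

0.1091


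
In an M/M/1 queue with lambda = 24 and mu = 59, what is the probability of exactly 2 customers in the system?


rho = 24/59; P(n) = (1-rho)*rho^n = (1-24/59)*(24/59)^2 = 0.0982

0.0982


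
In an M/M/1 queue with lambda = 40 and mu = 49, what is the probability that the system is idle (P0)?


P0 = 1 - rho = 1 - 40/49 = 0.1837

0.1837


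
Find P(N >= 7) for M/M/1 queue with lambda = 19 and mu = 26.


P(N >= 7) = rho^7 = (19/26)^7 = 0.1113

0.1113


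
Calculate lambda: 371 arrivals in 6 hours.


lambda = total arrivals / time = 371 / 6 = 61.83 per hour

61.83 per hour


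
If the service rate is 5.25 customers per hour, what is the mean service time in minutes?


Mean service time = 60/mu = 60/5.25 = 11.43 minutes

11.43 minutes


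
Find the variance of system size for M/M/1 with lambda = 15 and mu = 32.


rho = 15/32; Var(N) = rho/(1-rho)^2 = 1.66

1.66


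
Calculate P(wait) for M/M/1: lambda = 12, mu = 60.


P(wait) = rho = lambda/mu = 12/60 = 0.2

0.2


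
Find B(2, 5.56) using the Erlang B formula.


B(N,A) = (A^N/N!) / sum(A^k/k!, k=0..N) with N=2, A=5.56 = 0.702

0.702


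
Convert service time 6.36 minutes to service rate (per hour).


mu = 60 / avg_service_time = 60 / 6.36 = 9.43 per hour

9.43 per hour


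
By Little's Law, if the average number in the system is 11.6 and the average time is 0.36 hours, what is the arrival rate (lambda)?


lambda = L / W = 11.6 / 0.36 = 32.22 per hour

32.22 per hour


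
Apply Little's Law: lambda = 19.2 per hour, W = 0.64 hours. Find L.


L = lambda * W = 19.2 * 0.64 = 12.29

12.29


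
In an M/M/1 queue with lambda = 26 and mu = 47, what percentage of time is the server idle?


Idle fraction = (1 - rho) * 100 = (1 - 26/47) * 100 = 44.7%

44.7%


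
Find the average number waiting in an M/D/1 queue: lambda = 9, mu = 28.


M/D/1: Lq = rho^2 / (2*(1-rho)) where rho = 9/28; Lq = 0.08

0.08


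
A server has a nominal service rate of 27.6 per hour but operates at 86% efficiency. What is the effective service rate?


Effective rate = mu * efficiency = 27.6 * 0.86 = 23.74 per hour

23.74 per hour


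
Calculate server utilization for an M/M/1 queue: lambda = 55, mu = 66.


rho = lambda/mu = 55/66 = 0.8333

0.8333


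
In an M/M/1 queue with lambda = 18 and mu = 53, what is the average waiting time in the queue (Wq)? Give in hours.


rho = 18/53; Wq = rho/(mu - lambda) = 0.0097 hours

0.0097 hours


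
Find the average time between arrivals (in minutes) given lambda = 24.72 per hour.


Mean interarrival time = 60/lambda = 60/24.72 = 2.43 minutes

2.43 minutes


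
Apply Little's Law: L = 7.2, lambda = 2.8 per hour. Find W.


W = L / lambda = 7.2 / 2.8 = 2.5714 hours

2.5714 hours


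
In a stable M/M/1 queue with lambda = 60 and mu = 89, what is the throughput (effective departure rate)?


For a stable queue (lambda < mu), throughput = lambda = 60 per hour

60 per hour


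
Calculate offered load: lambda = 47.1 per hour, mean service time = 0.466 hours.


Offered load a = lambda * E[S] = 47.1 * 0.466 = 21.95 Erlangs

21.95 Erlangs


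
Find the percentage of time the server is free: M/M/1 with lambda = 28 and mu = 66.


Idle fraction = (1 - rho) * 100 = (1 - 28/66) * 100 = 57.6%

57.6%


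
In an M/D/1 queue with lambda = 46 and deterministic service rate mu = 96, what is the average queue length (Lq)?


M/D/1: Lq = rho^2 / (2*(1-rho)) where rho = 46/96; Lq = 0.22

0.22


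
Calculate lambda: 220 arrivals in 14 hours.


lambda = total arrivals / time = 220 / 14 = 15.71 per hour

15.71 per hour


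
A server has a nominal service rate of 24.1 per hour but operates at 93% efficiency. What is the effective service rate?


Effective rate = mu * efficiency = 24.1 * 0.93 = 22.41 per hour

22.41 per hour


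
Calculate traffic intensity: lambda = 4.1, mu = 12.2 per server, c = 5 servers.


rho = lambda / (c * mu) = 4.1 / (5 * 12.2) = 0.0672

0.0672


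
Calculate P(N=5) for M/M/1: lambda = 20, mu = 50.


rho = 20/50; P(n) = (1-rho)*rho^n = (1-20/50)*(20/50)^5 = 0.0061

0.0061


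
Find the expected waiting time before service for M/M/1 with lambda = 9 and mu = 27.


rho = 9/27; Wq = rho/(mu - lambda) = 0.0185 hours

0.0185 hours


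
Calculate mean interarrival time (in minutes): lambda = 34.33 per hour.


Mean interarrival time = 60/lambda = 60/34.33 = 1.75 minutes

1.75 minutes


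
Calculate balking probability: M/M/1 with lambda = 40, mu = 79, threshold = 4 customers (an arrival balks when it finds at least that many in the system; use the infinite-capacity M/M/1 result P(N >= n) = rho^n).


P(N >= 4) = rho^4 = (40/79)^4 = 0.0657

0.0657


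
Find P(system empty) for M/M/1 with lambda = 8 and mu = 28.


P0 = 1 - rho = 1 - 8/28 = 0.7143

0.7143


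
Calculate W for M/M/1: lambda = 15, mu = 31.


W = 1/(mu - lambda) = 1/(31 - 15) = 0.0625 hours

0.0625 hours


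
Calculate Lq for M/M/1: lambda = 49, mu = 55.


rho = 49/55; Lq = rho^2/(1-rho) = 7.28

7.28


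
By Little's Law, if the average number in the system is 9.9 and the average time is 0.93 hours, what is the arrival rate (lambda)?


lambda = L / W = 9.9 / 0.93 = 10.65 per hour

10.65 per hour


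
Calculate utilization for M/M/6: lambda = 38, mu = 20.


rho = lambda/(c*mu) = 38/(6*20) = 0.3167

0.3167


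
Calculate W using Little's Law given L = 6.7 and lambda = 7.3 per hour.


W = L / lambda = 6.7 / 7.3 = 0.9178 hours

0.9178 hours


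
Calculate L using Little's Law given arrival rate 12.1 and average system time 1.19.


L = lambda * W = 12.1 * 1.19 = 14.4

14.4


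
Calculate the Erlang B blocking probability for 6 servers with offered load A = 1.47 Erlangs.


B(N,A) = (A^N/N!) / sum(A^k/k!, k=0..N) with N=6, A=1.47 = 0.0032

0.0032


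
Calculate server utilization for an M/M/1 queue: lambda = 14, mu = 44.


rho = lambda/mu = 14/44 = 0.3182

0.3182


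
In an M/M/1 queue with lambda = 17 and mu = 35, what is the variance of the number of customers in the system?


rho = 17/35; Var(N) = rho/(1-rho)^2 = 1.84

1.84


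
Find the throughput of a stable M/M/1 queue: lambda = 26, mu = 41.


For a stable queue (lambda < mu), throughput = lambda = 26 per hour

26 per hour


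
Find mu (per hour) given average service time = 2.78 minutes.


mu = 60 / avg_service_time = 60 / 2.78 = 21.58 per hour

21.58 per hour


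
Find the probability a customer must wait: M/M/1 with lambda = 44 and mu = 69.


P(wait) = rho = lambda/mu = 44/69 = 0.6377

0.6377


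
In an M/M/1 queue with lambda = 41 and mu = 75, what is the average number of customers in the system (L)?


rho = 41/75; L = rho/(1-rho) = 1.21

1.21


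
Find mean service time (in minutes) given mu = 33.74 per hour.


Mean service time = 60/mu = 60/33.74 = 1.78 minutes

1.78 minutes


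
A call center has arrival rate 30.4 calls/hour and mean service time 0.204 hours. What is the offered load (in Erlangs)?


Offered load a = lambda * E[S] = 30.4 * 0.204 = 6.2 Erlangs

6.2 Erlangs


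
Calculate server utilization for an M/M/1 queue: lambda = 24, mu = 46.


rho = lambda/mu = 24/46 = 0.5217

0.5217


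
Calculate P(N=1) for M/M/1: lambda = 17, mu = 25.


rho = 17/25; P(n) = (1-rho)*rho^n = (1-17/25)*(17/25)^1 = 0.2176

0.2176


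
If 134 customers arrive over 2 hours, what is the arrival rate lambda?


lambda = total arrivals / time = 134 / 2 = 67.0 per hour

67.0 per hour


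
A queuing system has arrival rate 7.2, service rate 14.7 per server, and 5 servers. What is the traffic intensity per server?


rho = lambda / (c * mu) = 7.2 / (5 * 14.7) = 0.098

0.098


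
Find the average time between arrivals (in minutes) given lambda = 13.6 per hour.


Mean interarrival time = 60/lambda = 60/13.6 = 4.41 minutes

4.41 minutes


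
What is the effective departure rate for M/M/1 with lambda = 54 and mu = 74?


For a stable queue (lambda < mu), throughput = lambda = 54 per hour

54 per hour


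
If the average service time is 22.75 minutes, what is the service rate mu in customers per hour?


mu = 60 / avg_service_time = 60 / 22.75 = 2.64 per hour

2.64 per hour


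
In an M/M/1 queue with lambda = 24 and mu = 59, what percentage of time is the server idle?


Idle fraction = (1 - rho) * 100 = (1 - 24/59) * 100 = 59.3%

59.3%


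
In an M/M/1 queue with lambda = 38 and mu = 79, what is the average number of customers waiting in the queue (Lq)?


rho = 38/79; Lq = rho^2/(1-rho) = 0.45

0.45


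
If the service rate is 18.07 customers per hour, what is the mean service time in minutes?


Mean service time = 60/mu = 60/18.07 = 3.32 minutes

3.32 minutes


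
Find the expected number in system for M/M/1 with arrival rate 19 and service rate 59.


rho = 19/59; L = rho/(1-rho) = 0.48

0.48


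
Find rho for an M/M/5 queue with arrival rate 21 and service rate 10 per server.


rho = lambda/(c*mu) = 21/(5*10) = 0.42

0.42
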